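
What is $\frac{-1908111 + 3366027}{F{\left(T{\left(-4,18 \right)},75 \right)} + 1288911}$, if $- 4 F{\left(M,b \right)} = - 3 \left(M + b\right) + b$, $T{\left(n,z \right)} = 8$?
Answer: $\frac{971944}{859303} \approx 1.1311$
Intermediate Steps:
$F{\left(M,b \right)} = \frac{b}{2} + \frac{3 M}{4}$ ($F{\left(M,b \right)} = - \frac{- 3 \left(M + b\right) + b}{4} = - \frac{\left(- 3 M - 3 b\right) + b}{4} = - \frac{- 3 M - 2 b}{4} = \frac{b}{2} + \frac{3 M}{4}$)
$\frac{-1908111 + 3366027}{F{\left(T{\left(-4,18 \right)},75 \right)} + 1288911} = \frac{-1908111 + 3366027}{\left(\frac{1}{2} \cdot 75 + \frac{3}{4} \cdot 8\right) + 1288911} = \frac{1457916}{\left(\frac{75}{2} + 6\right) + 1288911} = \frac{1457916}{\frac{87}{2} + 1288911} = \frac{1457916}{\frac{2577909}{2}} = 1457916 \cdot \frac{2}{2577909} = \frac{971944}{859303}$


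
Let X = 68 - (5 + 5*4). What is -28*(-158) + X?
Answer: 4467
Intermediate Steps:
X = 43 (X = 68 - (5 + 20) = 68 - 1*25 = 68 - 25 = 43)
-28*(-158) + X = -28*(-158) + 43 = 4424 + 43 = 4467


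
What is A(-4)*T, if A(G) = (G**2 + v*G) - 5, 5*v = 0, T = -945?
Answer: -10395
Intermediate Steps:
v = 0 (v = (1/5)*0 = 0)
A(G) = -5 + G**2 (A(G) = (G**2 + 0*G) - 5 = (G**2 + 0) - 5 = G**2 - 5 = -5 + G**2)
A(-4)*T = (-5 + (-4)**2)*(-945) = (-5 + 16)*(-945) = 11*(-945) = -10395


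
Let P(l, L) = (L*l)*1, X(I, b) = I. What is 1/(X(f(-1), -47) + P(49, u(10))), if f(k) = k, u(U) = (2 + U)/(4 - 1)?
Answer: 1/195 ≈ 0.0051282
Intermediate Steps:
u(U) = ⅔ + U/3 (u(U) = (2 + U)/3 = (2 + U)*(⅓) = ⅔ + U/3)
P(l, L) = L*l
1/(X(f(-1), -47) + P(49, u(10))) = 1/(-1 + (⅔ + (⅓)*10)*49) = 1/(-1 + (⅔ + 10/3)*49) = 1/(-1 + 4*49) = 1/(-1 + 196) = 1/195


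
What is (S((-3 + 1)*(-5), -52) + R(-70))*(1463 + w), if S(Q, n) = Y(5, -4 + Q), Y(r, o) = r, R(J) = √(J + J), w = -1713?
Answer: -1250 - 500*I*√35 ≈ -1250.0 - 2958.0*I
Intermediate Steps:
R(J) = √2*√J (R(J) = √(2*J) = √2*√J)
S(Q, n) = 5
(S((-3 + 1)*(-5), -52) + R(-70))*(1463 + w) = (5 + √2*√(-70))*(1463 - 1713) = (5 + √2*(I*√70))*(-250) = (5 + 2*I*√35)*(-250) = -1250 - 500*I*√35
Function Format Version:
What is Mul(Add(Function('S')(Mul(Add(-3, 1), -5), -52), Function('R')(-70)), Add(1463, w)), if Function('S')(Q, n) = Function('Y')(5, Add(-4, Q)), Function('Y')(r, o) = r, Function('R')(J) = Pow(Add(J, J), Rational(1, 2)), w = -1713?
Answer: Add(-1250, Mul(-500, I, Pow(35, Rational(1, 2)))) ≈ Add(-1250.0, Mul(-2958.0, I))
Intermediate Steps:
Function('R')(J) = Mul(Pow(2, Rational(1, 2)), Pow(J, Rational(1, 2))) (Function('R')(J) = Pow(Mul(2, J), Rational(1, 2)) = Mul(Pow(2, Rational(1, 2)), Pow(J, Rational(1, 2))))
Function('S')(Q, n) = 5
Mul(Add(Function('S')(Mul(Add(-3, 1), -5), -52), Function('R')(-70)), Add(1463, w)) = Mul(Add(5, Mul(Pow(2, Rational(1, 2)), Pow(-70, Rational(1, 2)))), Add(1463, -1713)) = Mul(Add(5, Mul(Pow(2, Rational(1, 2)), Mul(I, Pow(70, Rational(1, 2))))), -250) = Mul(Add(5, Mul(2, I, Pow(35, Rational(1, 2)))), -250) = Add(-1250, Mul(-500, I, Pow(35, Rational(1, 2))))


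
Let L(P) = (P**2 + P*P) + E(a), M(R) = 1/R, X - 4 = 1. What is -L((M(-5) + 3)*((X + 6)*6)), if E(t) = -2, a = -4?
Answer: -1707502/25 ≈ -68300.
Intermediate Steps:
X = 5 (X = 4 + 1 = 5)
L(P) = -2 + 2*P**2 (L(P) = (P**2 + P*P) - 2 = (P**2 + P**2) - 2 = 2*P**2 - 2 = -2 + 2*P**2)
-L((M(-5) + 3)*((X + 6)*6)) = -(-2 + 2*((1/(-5) + 3)*((5 + 6)*6))**2) = -(-2 + 2*((-1/5 + 3)*(11*6))**2) = -(-2 + 2*((14/5)*66)**2) = -(-2 + 2*(924/5)**2) = -(-2 + 2*(853776/25)) = -(-2 + 1707552/25) = -1*1707502/25 = -1707502/25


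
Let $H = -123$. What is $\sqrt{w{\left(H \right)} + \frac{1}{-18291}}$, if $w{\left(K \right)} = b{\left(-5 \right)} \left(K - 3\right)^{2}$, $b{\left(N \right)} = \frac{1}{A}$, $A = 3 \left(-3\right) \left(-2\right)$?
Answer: $\frac{\sqrt{295082502351}}{18291} \approx 29.698$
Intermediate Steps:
$A = 18$ ($A = \left(-9\right) \left(-2\right) = 18$)
$b{\left(N \right)} = \frac{1}{18}$
$w{\left(K \right)} = \frac{\left(-3 + K\right)^{2}}{18}$ ($w{\left(K \right)} = \frac{\left(K - 3\right)^{2}}{18} = \frac{\left(-3 + K\right)^{2}}{18}$)
$\sqrt{w{\left(H \right)} + \frac{1}{-18291}} = \sqrt{\frac{\left(-3 - 123\right)^{2}}{18} + \frac{1}{-18291}} = \sqrt{\frac{\left(-126\right)^{2}}{18} - \frac{1}{18291}} = \sqrt{\frac{1}{18} \cdot 15876 - \frac{1}{18291}} = \sqrt{882 - \frac{1}{18291}} = \sqrt{\frac{16132661}{18291}} = \frac{\sqrt{295082502351}}{18291}$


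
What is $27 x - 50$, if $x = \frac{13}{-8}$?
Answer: $- \frac{751}{8} \approx -93.875$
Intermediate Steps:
$x = - \frac{13}{8}$ ($x = 13 \left(- \frac{1}{8}\right) = - \frac{13}{8} \approx -1.625$)
$27 x - 50 = 27 \left(- \frac{13}{8}\right) - 50 = - \frac{351}{8} - 50 = - \frac{751}{8}$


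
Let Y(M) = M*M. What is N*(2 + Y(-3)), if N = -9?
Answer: -99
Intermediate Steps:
Y(M) = M²
N*(2 + Y(-3)) = -9*(2 + (-3)²) = -9*(2 + 9) = -9*11 = -99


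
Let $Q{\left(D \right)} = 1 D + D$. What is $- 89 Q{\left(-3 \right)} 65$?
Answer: $34710$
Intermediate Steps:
$Q{\left(D \right)} = 2 D$ ($Q{\left(D \right)} = D + D = 2 D$)
$- 89 Q{\left(-3 \right)} 65 = - 89 \cdot 2 \left(-3\right) 65 = \left(-89\right) \left(-6\right) 65 = 534 \cdot 65 = 34710$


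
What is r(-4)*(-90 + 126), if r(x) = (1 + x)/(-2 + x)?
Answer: 18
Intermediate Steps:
r(x) = (1 + x)/(-2 + x)
r(-4)*(-90 + 126) = ((1 - 4)/(-2 - 4))*(-90 + 126) = (-3/(-6))*36 = -⅙*(-3)*36 = (½)*36 = 18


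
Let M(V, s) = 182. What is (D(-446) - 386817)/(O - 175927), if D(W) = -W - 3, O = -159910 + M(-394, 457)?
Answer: 386374/335655 ≈ 1.1511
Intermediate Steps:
O = -159728 (O = -159910 + 182 = -159728)
D(W) = -3 - W
(D(-446) - 386817)/(O - 175927) = ((-3 - 1*(-446)) - 386817)/(-159728 - 175927) = ((-3 + 446) - 386817)/(-335655) = (443 - 386817)*(-1/335655) = -386374*(-1/335655) = 386374/335655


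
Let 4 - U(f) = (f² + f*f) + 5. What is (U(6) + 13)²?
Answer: 3600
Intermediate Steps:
U(f) = -1 - 2*f² (U(f) = 4 - ((f² + f*f) + 5) = 4 - ((f² + f²) + 5) = 4 - (2*f² + 5) = 4 - (5 + 2*f²) = 4 + (-5 - 2*f²) = -1 - 2*f²)
(U(6) + 13)² = ((-1 - 2*6²) + 13)² = ((-1 - 2*36) + 13)² = ((-1 - 72) + 13)² = (-73 + 13)² = (-60)² = 3600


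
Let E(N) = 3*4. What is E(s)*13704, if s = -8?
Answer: 164448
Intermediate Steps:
E(N) = 12
E(s)*13704 = 12*13704 = 164448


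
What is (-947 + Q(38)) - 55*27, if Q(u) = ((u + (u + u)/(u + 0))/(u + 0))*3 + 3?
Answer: -46091/19 ≈ -2425.8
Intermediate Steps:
Q(u) = 3 + 3*(2 + u)/u (Q(u) = ((u + (2*u)/u)/u)*3 + 3 = ((u + 2)/u)*3 + 3 = ((2 + u)/u)*3 + 3 = 3*(2 + u)/u + 3 = 3 + 3*(2 + u)/u)
(-947 + Q(38)) - 55*27 = (-947 + (6 + 6/38)) - 55*27 = (-947 + (6 + 6*(1/38))) - 1485 = (-947 + (6 + 3/19)) - 1485 = (-947 + 117/19) - 1485 = -17876/19 - 1485 = -46091/19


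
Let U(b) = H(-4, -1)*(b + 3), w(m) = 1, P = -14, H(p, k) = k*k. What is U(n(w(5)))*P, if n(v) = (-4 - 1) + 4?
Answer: -28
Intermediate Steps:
H(p, k) = k**2
n(v) = -1 (n(v) = -5 + 4 = -1)
U(b) = 3 + b (U(b) = (-1)**2*(b + 3) = 1*(3 + b) = 3 + b)
U(n(w(5)))*P = (3 - 1)*(-14) = 2*(-14) = -28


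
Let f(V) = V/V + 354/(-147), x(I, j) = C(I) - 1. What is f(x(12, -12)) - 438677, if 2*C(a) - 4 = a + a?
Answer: -21495242/49 ≈ -4.3868e+5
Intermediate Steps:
C(a) = 2 + a (C(a) = 2 + (a + a)/2 = 2 + (2*a)/2 = 2 + a)
x(I, j) = 1 + I (x(I, j) = (2 + I) - 1 = 1 + I)
f(V) = -69/49 (f(V) = 1 + 354*(-1/147) = 1 - 118/49 = -69/49)
f(x(12, -12)) - 438677 = -69/49 - 438677 = -21495242/49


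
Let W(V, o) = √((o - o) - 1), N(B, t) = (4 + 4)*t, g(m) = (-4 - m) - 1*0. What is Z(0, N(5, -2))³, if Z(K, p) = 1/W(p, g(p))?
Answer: I ≈ 1.0*I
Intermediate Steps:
g(m) = -4 - m (g(m) = (-4 - m) + 0 = -4 - m)
N(B, t) = 8*t
W(V, o) = I (W(V, o) = √(0 - 1) = √(-1) = I)
Z(K, p) = -I (Z(K, p) = 1/I = -I)
Z(0, N(5, -2))³ = (-I)³ = I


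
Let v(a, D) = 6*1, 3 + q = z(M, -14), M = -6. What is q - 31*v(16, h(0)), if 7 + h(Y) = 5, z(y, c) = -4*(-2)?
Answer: -181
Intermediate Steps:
z(y, c) = 8
q = 5 (q = -3 + 8 = 5)
h(Y) = -2 (h(Y) = -7 + 5 = -2)
v(a, D) = 6
q - 31*v(16, h(0)) = 5 - 31*6 = 5 - 186 = -181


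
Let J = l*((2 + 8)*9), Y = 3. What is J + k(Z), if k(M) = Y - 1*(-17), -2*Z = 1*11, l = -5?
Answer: -430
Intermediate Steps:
Z = -11/2 ≈ -5.5000
J = -450 (J = -5*(2 + 8)*9 = -50*9 = -5*90 = -450)
k(M) = 20 (k(M) = 3 - 1*(-17) = 3 + 17 = 20)
J + k(Z) = -450 + 20 = -430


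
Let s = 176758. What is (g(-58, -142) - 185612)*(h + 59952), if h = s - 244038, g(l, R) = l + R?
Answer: 1361630336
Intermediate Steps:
g(l, R) = R + l
h = -67280 (h = 176758 - 244038 = -67280)
(g(-58, -142) - 185612)*(h + 59952) = ((-142 - 58) - 185612)*(-67280 + 59952) = (-200 - 185612)*(-7328) = -185812*(-7328) = 1361630336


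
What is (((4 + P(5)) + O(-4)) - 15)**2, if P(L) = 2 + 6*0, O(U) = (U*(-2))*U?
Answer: 1681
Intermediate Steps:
O(U) = -2*U**2 (O(U) = (-2*U)*U = -2*U**2)
P(L) = 2 (P(L) = 2 + 0 = 2)
(((4 + P(5)) + O(-4)) - 15)**2 = (((4 + 2) - 2*(-4)**2) - 15)**2 = ((6 - 2*16) - 15)**2 = ((6 - 32) - 15)**2 = (-26 - 15)**2 = (-41)**2 = 1681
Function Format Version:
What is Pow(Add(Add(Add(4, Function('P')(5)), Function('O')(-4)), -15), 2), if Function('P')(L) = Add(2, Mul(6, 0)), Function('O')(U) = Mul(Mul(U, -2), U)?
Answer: 1681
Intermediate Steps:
Function('O')(U) = Mul(-2, Pow(U, 2)) (Function('O')(U) = Mul(Mul(-2, U), U) = Mul(-2, Pow(U, 2)))
Function('P')(L) = 2 (Function('P')(L) = Add(2, 0) = 2)
Pow(Add(Add(Add(4, Function('P')(5)), Function('O')(-4)), -15), 2) = Pow(Add(Add(Add(4, 2), Mul(-2, Pow(-4, 2))), -15), 2) = Pow(Add(Add(6, Mul(-2, 16)), -15), 2) = Pow(Add(Add(6, -32), -15), 2) = Pow(Add(-26, -15), 2) = Pow(-41, 2) = 1681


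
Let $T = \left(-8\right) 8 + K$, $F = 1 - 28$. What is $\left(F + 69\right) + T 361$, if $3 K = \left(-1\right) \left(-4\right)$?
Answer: $- \frac{67742}{3} \approx -22581.0$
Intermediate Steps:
$F = -27$ ($F = 1 - 28 = -27$)
$K = \frac{4}{3}$ ($K = \frac{\left(-1\right) \left(-4\right)}{3} = \frac{1}{3} \cdot 4 = \frac{4}{3} \approx 1.3333$)
$T = - \frac{188}{3}$ ($T = \left(-8\right) 8 + \frac{4}{3} = -64 + \frac{4}{3} = - \frac{188}{3} \approx -62.667$)
$\left(F + 69\right) + T 361 = \left(-27 + 69\right) - \frac{67868}{3} = 42 - \frac{67868}{3} = - \frac{67742}{3}$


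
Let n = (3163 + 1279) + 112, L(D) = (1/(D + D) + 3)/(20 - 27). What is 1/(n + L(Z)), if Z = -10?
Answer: 140/637501 ≈ 0.00021961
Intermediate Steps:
L(D) = -3/7 - 1/(14*D) (L(D) = (1/(2*D) + 3)/(-7) = (1/(2*D) + 3)*(-1/7) = (3 + 1/(2*D))*(-1/7) = -3/7 - 1/(14*D))
n = 4554 (n = 4442 + 112 = 4554)
1/(n + L(Z)) = 1/(4554 + (1/14)*(-1 - 6*(-10))/(-10)) = 1/(4554 + (1/14)*(-1/10)*(-1 + 60)) = 1/(4554 + (1/14)*(-1/10)*59) = 1/(4554 - 59/140) = 1/(637501/140) = 140/637501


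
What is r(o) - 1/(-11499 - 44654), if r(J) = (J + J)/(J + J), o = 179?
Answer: 56154/56153 ≈ 1.0000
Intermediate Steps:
r(J) = 1 (r(J) = (2*J)/((2*J)) = (2*J)*(1/(2*J)) = 1)
r(o) - 1/(-11499 - 44654) = 1 - 1/(-11499 - 44654) = 1 - 1/(-56153) = 1 - 1*(-1/56153) = 1 + 1/56153 = 56154/56153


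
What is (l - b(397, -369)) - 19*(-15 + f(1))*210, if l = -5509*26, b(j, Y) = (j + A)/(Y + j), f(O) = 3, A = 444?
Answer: -2670753/28 ≈ -95384.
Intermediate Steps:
b(j, Y) = (444 + j)/(Y + j) (b(j, Y) = (j + 444)/(Y + j) = (444 + j)/(Y + j))
l = -143234
(l - b(397, -369)) - 19*(-15 + f(1))*210 = (-143234 - (444 + 397)/(-369 + 397)) - 19*(-15 + 3)*210 = (-143234 - 841/28) - 19*(-12)*210 = (-143234 - 841/28) + 228*210 = (-143234 - 1*841/28) + 47880 = (-143234 - 841/28) + 47880 = -4011393/28 + 47880 = -2670753/28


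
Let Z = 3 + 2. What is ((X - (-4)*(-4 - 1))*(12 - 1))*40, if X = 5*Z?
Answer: 2200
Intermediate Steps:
Z = 5
X = 25 (X = 5*5 = 25)
((X - (-4)*(-4 - 1))*(12 - 1))*40 = ((25 - (-4)*(-4 - 1))*(12 - 1))*40 = ((25 - (-4)*(-5))*11)*40 = ((25 - 1*20)*11)*40 = ((25 - 20)*11)*40 = (5*11)*40 = 55*40 = 2200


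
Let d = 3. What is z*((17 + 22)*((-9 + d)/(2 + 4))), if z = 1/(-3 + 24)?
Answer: -13/7 ≈ -1.8571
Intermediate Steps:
z = 1/21 ≈ 0.047619
z*((17 + 22)*((-9 + d)/(2 + 4))) = ((17 + 22)*((-9 + 3)/(2 + 4)))/21 = (39*(-6/6))/21 = (39*(-6*⅙))/21 = (39*(-1))/21 = (1/21)*(-39) = -13/7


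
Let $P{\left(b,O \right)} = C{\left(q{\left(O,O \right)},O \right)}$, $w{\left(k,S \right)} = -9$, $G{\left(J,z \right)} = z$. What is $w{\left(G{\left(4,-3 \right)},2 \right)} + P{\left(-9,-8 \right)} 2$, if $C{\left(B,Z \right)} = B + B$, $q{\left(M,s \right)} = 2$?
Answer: $-1$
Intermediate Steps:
$C{\left(B,Z \right)} = 2 B$
$P{\left(b,O \right)} = 4$ ($P{\left(b,O \right)} = 2 \cdot 2 = 4$)
$w{\left(G{\left(4,-3 \right)},2 \right)} + P{\left(-9,-8 \right)} 2 = -9 + 4 \cdot 2 = -9 + 8 = -1$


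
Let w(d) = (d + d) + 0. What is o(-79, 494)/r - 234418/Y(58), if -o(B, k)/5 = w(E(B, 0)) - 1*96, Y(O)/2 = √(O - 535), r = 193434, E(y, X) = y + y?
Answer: 10/939 + 117209*I*√53/159 ≈ 0.01065 + 5366.6*I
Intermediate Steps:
E(y, X) = 2*y
w(d) = 2*d (w(d) = 2*d + 0 = 2*d)
Y(O) = 2*√(-535 + O) (Y(O) = 2*√(O - 535) = 2*√(-535 + O))
o(B, k) = 480 - 20*B (o(B, k) = -5*(2*(2*B) - 1*96) = -5*(4*B - 96) = -5*(-96 + 4*B) = 480 - 20*B)
o(-79, 494)/r - 234418/Y(58) = (480 - 20*(-79))/193434 - 234418*1/(2*√(-535 + 58)) = (480 + 1580)*(1/193434) - 234418*(-I*√53/318) = 2060*(1/193434) - 234418*(-I*√53/318) = 10/939 - 234418*(-I*√53/318) = 10/939 - (-117209)*I*√53/159 = 10/939 + 117209*I*√53/159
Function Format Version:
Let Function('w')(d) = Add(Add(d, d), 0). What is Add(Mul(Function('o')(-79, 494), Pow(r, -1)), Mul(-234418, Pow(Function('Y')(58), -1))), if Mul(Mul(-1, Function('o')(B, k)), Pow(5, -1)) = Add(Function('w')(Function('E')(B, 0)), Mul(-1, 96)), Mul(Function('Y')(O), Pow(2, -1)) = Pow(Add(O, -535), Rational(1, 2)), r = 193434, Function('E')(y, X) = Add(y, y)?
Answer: Add(Rational(10, 939), Mul(Rational(117209, 159), I, Pow(53, Rational(1, 2)))) ≈ Add(0.010650, Mul(5366.6, I))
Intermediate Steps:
Function('E')(y, X) = Mul(2, y)
Function('w')(d) = Mul(2, d) (Function('w')(d) = Add(Mul(2, d), 0) = Mul(2, d))
Function('Y')(O) = Mul(2, Pow(Add(-535, O), Rational(1, 2))) (Function('Y')(O) = Mul(2, Pow(Add(O, -535), Rational(1, 2))) = Mul(2, Pow(Add(-535, O), Rational(1, 2))))
Function('o')(B, k) = Add(480, Mul(-20, B)) (Function('o')(B, k) = Mul(-5, Add(Mul(2, Mul(2, B)), Mul(-1, 96))) = Mul(-5, Add(Mul(4, B), -96)) = Mul(-5, Add(-96, Mul(4, B))) = Add(480, Mul(-20, B)))
Add(Mul(Function('o')(-79, 494), Pow(r, -1)), Mul(-234418, Pow(Function('Y')(58), -1))) = Add(Mul(Add(480, Mul(-20, -79)), Pow(193434, -1)), Mul(-234418, Pow(Mul(2, Pow(Add(-535, 58), Rational(1, 2))), -1))) = Add(Mul(Add(480, 1580), Rational(1, 193434)), Mul(-234418, Pow(Mul(2, Pow(-477, Rational(1, 2))), -1))) = Add(Mul(2060, Rational(1, 193434)), Mul(-234418, Pow(Mul(2, Mul(3, I, Pow(53, Rational(1, 2)))), -1))) = Add(Rational(10, 939), Mul(-234418, Pow(Mul(6, I, Pow(53, Rational(1, 2))), -1))) = Add(Rational(10, 939), Mul(-234418, Mul(Rational(-1, 318), I, Pow(53, Rational(1, 2))))) = Add(Rational(10, 939), Mul(Rational(117209, 159), I, Pow(53, Rational(1, 2))))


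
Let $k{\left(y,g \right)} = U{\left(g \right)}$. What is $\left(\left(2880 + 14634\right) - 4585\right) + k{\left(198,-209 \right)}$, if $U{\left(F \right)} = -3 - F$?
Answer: $13135$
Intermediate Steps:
$k{\left(y,g \right)} = -3 - g$
$\left(\left(2880 + 14634\right) - 4585\right) + k{\left(198,-209 \right)} = \left(\left(2880 + 14634\right) - 4585\right) - -206 = \left(17514 - 4585\right) + \left(-3 + 209\right) = 12929 + 206 = 13135$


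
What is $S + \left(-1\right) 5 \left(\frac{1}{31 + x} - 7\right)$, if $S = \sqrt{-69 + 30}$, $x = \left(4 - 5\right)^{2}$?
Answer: $\frac{1115}{32} + i \sqrt{39} \approx 34.844 + 6.245 i$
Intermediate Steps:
$x = 1$ ($x = \left(-1\right)^{2} = 1$)
$S = i \sqrt{39}$ ($S = \sqrt{-39} = i \sqrt{39} \approx 6.245 i$)
$S + \left(-1\right) 5 \left(\frac{1}{31 + x} - 7\right) = i \sqrt{39} + \left(-1\right) 5 \left(\frac{1}{31 + 1} - 7\right) = i \sqrt{39} - 5 \left(\frac{1}{32} - 7\right) = i \sqrt{39} - - \frac{1115}{32} = i \sqrt{39} + \frac{1115}{32} = \frac{1115}{32} + i \sqrt{39}$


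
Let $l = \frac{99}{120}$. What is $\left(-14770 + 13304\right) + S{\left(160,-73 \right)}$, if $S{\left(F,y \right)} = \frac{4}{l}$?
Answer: $- \frac{48218}{33} \approx -1461.2$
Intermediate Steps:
$l = \frac{33}{40}$ ($l = 99 \cdot \frac{1}{120} = \frac{33}{40} \approx 0.825$)
$S{\left(F,y \right)} = \frac{160}{33}$ ($S{\left(F,y \right)} = \frac{4}{\frac{33}{40}} = 4 \cdot \frac{40}{33} = \frac{160}{33}$)
$\left(-14770 + 13304\right) + S{\left(160,-73 \right)} = \left(-14770 + 13304\right) + \frac{160}{33} = -1466 + \frac{160}{33} = - \frac{48218}{33}$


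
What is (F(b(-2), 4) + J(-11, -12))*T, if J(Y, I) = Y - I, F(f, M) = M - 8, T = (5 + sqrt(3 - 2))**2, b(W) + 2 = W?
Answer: -108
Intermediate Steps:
b(W) = -2 + W
T = 36 (T = (5 + sqrt(1))**2 = (5 + 1)**2 = 6**2 = 36)
F(f, M) = -8 + M
(F(b(-2), 4) + J(-11, -12))*T = ((-8 + 4) + (-11 - 1*(-12)))*36 = (-4 + (-11 + 12))*36 = (-4 + 1)*36 = -3*36 = -108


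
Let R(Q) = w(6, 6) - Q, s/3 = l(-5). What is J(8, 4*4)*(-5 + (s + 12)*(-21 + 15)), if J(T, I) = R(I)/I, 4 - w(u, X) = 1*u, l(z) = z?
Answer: -117/8 ≈ -14.625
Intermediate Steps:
w(u, X) = 4 - u
s = -15 (s = 3*(-5) = -15)
R(Q) = -2 - Q (R(Q) = (4 - 1*6) - Q = (4 - 6) - Q = -2 - Q)
J(T, I) = (-2 - I)/I
J(8, 4*4)*(-5 + (s + 12)*(-21 + 15)) = ((-2 - 4*4)/((4*4)))*(-5 + (-15 + 12)*(-21 + 15)) = ((-2 - 1*16)/16)*(-5 - 3*(-6)) = ((-2 - 16)/16)*(-5 + 18) = ((1/16)*(-18))*13 = -9/8*13 = -117/8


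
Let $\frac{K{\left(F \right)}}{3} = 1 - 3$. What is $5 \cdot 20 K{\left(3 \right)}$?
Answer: $-600$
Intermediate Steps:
$K{\left(F \right)} = -6$ ($K{\left(F \right)} = 3 \left(1 - 3\right) = 3 \left(-2\right) = -6$)
$5 \cdot 20 K{\left(3 \right)} = 5 \cdot 20 \left(-6\right) = 100 \left(-6\right) = -600$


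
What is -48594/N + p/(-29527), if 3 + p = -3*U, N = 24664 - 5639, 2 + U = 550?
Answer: -1403500863/561751175 ≈ -2.4984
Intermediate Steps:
U = 548 (U = -2 + 550 = 548)
N = 19025
p = -1647 (p = -3 - 3*548 = -3 - 1644 = -1647)
-48594/N + p/(-29527) = -48594/19025 - 1647/(-29527) = -48594*1/19025 - 1647*(-1/29527) = -48594/19025 + 1647/29527 = -1403500863/561751175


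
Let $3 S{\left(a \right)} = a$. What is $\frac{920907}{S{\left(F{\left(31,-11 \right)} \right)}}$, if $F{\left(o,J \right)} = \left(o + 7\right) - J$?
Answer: $\frac{2762721}{49} \approx 56382.0$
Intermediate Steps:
$F{\left(o,J \right)} = 7 + o - J$ ($F{\left(o,J \right)} = \left(7 + o\right) - J = 7 + o - J$)
$S{\left(a \right)} = \frac{a}{3}$
$\frac{920907}{S{\left(F{\left(31,-11 \right)} \right)}} = \frac{920907}{\frac{1}{3} \left(7 + 31 - -11\right)} = \frac{920907}{\frac{1}{3} \left(7 + 31 + 11\right)} = \frac{920907}{\frac{1}{3} \cdot 49} = \frac{920907}{\frac{49}{3}} = 920907 \cdot \frac{3}{49} = \frac{2762721}{49}$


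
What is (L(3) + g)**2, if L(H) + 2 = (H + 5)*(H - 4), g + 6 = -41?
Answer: 3249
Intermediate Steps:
g = -47 (g = -6 - 41 = -47)
L(H) = -2 + (-4 + H)*(5 + H) (L(H) = -2 + (H + 5)*(H - 4) = -2 + (5 + H)*(-4 + H) = -2 + (-4 + H)*(5 + H))
(L(3) + g)**2 = ((-22 + 3 + 3**2) - 47)**2 = ((-22 + 3 + 9) - 47)**2 = (-10 - 47)**2 = (-57)**2 = 3249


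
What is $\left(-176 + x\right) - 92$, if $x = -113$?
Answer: $-381$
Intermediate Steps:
$\left(-176 + x\right) - 92 = \left(-176 - 113\right) - 92 = -289 - 92 = -381$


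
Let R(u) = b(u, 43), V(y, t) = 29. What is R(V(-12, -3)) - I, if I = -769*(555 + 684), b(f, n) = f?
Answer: 952820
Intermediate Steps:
R(u) = u
I = -952791 (I = -769*1239 = -952791)
R(V(-12, -3)) - I = 29 - 1*(-952791) = 29 + 952791 = 952820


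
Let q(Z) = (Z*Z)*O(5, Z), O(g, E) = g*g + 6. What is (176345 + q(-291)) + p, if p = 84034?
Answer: 2885490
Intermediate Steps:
O(g, E) = 6 + g² (O(g, E) = g² + 6 = 6 + g²)
q(Z) = 31*Z² (q(Z) = (Z*Z)*(6 + 5²) = Z²*(6 + 25) = Z²*31 = 31*Z²)
(176345 + q(-291)) + p = (176345 + 31*(-291)²) + 84034 = (176345 + 31*84681) + 84034 = (176345 + 2625111) + 84034 = 2801456 + 84034 = 2885490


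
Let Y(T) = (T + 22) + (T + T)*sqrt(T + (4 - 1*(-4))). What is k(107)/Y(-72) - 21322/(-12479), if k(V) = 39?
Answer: 14162741219/8296064158 + 11232*I/332401 ≈ 1.7072 + 0.033791*I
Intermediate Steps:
Y(T) = 22 + T + 2*T*sqrt(8 + T) (Y(T) = (22 + T) + (2*T)*sqrt(T + (4 + 4)) = (22 + T) + (2*T)*sqrt(T + 8) = (22 + T) + (2*T)*sqrt(8 + T) = (22 + T) + 2*T*sqrt(8 + T) = 22 + T + 2*T*sqrt(8 + T))
k(107)/Y(-72) - 21322/(-12479) = 39/(22 - 72 + 2*(-72)*sqrt(8 - 72)) - 21322/(-12479) = 39/(22 - 72 + 2*(-72)*sqrt(-64)) - 21322*(-1/12479) = 39/(22 - 72 + 2*(-72)*(8*I)) + 21322/12479 = 39/(22 - 72 - 1152*I) + 21322/12479 = 39/(-50 - 1152*I) + 21322/12479 = 39*((-50 + 1152*I)/1329604) + 21322/12479 = 39*(-50 + 1152*I)/1329604 + 21322/12479 = 21322/12479 + 39*(-50 + 1152*I)/1329604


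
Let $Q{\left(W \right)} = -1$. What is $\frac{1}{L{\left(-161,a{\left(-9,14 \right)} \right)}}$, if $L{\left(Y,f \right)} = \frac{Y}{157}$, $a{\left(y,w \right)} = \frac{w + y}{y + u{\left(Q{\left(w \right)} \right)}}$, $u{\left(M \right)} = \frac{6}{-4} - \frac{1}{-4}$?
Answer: $- \frac{157}{161} \approx -0.97515$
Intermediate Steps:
$u{\left(M \right)} = - \frac{5}{4}$ ($u{\left(M \right)} = 6 \left(- \frac{1}{4}\right) - - \frac{1}{4} = - \frac{3}{2} + \frac{1}{4} = - \frac{5}{4}$)
$a{\left(y,w \right)} = \frac{w + y}{- \frac{5}{4} + y}$ ($a{\left(y,w \right)} = \frac{w + y}{y - \frac{5}{4}} = \frac{w + y}{- \frac{5}{4} + y}$)
$L{\left(Y,f \right)} = \frac{Y}{157}$ ($L{\left(Y,f \right)} = Y \frac{1}{157} = \frac{Y}{157}$)
$\frac{1}{L{\left(-161,a{\left(-9,14 \right)} \right)}} = \frac{1}{\frac{1}{157} \left(-161\right)} = \frac{1}{- \frac{161}{157}} = - \frac{157}{161}$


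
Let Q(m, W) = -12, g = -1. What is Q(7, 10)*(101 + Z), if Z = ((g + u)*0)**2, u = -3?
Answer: -1212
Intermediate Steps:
Z = 0 (Z = ((-1 - 3)*0)**2 = (-4*0)**2 = 0**2 = 0)
Q(7, 10)*(101 + Z) = -12*(101 + 0) = -12*101 = -1212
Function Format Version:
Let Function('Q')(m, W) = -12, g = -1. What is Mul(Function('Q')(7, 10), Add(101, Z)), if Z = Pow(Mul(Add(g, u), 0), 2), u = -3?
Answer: -1212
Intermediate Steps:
Z = 0 (Z = Pow(Mul(Add(-1, -3), 0), 2) = Pow(Mul(-4, 0), 2) = Pow(0, 2) = 0)
Mul(Function('Q')(7, 10), Add(101, Z)) = Mul(-12, Add(101, 0)) = Mul(-12, 101) = -1212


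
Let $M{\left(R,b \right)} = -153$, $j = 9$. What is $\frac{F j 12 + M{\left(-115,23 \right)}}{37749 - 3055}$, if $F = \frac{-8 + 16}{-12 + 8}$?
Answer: $- \frac{369}{34694} \approx -0.010636$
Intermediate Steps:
$F = -2$ ($F = \frac{8}{-4} = 8 \left(- \frac{1}{4}\right) = -2$)
$\frac{F j 12 + M{\left(-115,23 \right)}}{37749 - 3055} = \frac{\left(-2\right) 9 \cdot 12 - 153}{37749 - 3055} = \frac{\left(-18\right) 12 - 153}{34694} = \left(-216 - 153\right) \frac{1}{34694} = \left(-369\right) \frac{1}{34694} = - \frac{369}{34694}$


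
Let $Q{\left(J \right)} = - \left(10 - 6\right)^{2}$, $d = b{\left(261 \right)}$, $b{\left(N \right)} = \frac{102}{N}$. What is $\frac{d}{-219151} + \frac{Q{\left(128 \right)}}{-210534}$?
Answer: $\frac{16550002}{223003893731} \approx 7.4214 \cdot 10^{-5}$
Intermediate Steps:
$d = \frac{34}{87}$ ($d = \frac{102}{261} = 102 \cdot \frac{1}{261} = \frac{34}{87} \approx 0.3908$)
$Q{\left(J \right)} = -16$ ($Q{\left(J \right)} = - 4^{2} = \left(-1\right) 16 = -16$)
$\frac{d}{-219151} + \frac{Q{\left(128 \right)}}{-210534} = \frac{34}{87 \left(-219151\right)} - \frac{16}{-210534} = \frac{34}{87} \left(- \frac{1}{219151}\right) - - \frac{8}{105267} = - \frac{34}{19066137} + \frac{8}{105267} = \frac{16550002}{223003893731}$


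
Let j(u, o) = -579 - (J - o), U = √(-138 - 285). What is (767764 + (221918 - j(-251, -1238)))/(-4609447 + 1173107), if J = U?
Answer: -991499/3436340 - 3*I*√47/3436340 ≈ -0.28853 - 5.9851e-6*I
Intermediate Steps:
U = 3*I*√47 (U = √(-423) = 3*I*√47 ≈ 20.567*I)
J = 3*I*√47 ≈ 20.567*I
j(u, o) = -579 + o - 3*I*√47 (j(u, o) = -579 - (3*I*√47 - o) = -579 - (-o + 3*I*√47) = -579 + (o - 3*I*√47) = -579 + o - 3*I*√47)
(767764 + (221918 - j(-251, -1238)))/(-4609447 + 1173107) = (767764 + (221918 - (-579 - 1238 - 3*I*√47)))/(-4609447 + 1173107) = (767764 + (221918 - (-1817 - 3*I*√47)))/(-3436340) = (767764 + (221918 + (1817 + 3*I*√47)))*(-1/3436340) = (767764 + (223735 + 3*I*√47))*(-1/3436340) = (991499 + 3*I*√47)*(-1/3436340) = -991499/3436340 - 3*I*√47/3436340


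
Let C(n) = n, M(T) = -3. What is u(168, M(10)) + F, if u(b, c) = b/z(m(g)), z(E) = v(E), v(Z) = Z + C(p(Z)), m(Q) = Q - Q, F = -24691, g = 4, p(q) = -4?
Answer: -24733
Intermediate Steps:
m(Q) = 0
v(Z) = -4 + Z (v(Z) = Z - 4 = -4 + Z)
z(E) = -4 + E
u(b, c) = -b/4 (u(b, c) = b/(-4 + 0) = b/(-4) = b*(-1/4) = -b/4)
u(168, M(10)) + F = -1/4*168 - 24691 = -42 - 24691 = -24733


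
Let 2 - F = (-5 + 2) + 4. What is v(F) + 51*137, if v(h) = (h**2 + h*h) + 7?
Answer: 6996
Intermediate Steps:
F = 1 (F = 2 - ((-5 + 2) + 4) = 2 - (-3 + 4) = 2 - 1*1 = 2 - 1 = 1)
v(h) = 7 + 2*h**2 (v(h) = (h**2 + h**2) + 7 = 2*h**2 + 7 = 7 + 2*h**2)
v(F) + 51*137 = (7 + 2*1**2) + 51*137 = (7 + 2*1) + 6987 = (7 + 2) + 6987 = 9 + 6987 = 6996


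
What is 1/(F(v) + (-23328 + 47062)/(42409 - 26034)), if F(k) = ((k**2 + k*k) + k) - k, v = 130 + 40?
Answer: 16375/946498734 ≈ 1.7301e-5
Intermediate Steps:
v = 170
F(k) = 2*k**2 (F(k) = ((k**2 + k**2) + k) - k = (2*k**2 + k) - k = (k + 2*k**2) - k = 2*k**2)
1/(F(v) + (-23328 + 47062)/(42409 - 26034)) = 1/(2*170**2 + (-23328 + 47062)/(42409 - 26034)) = 1/(2*28900 + 23734/16375) = 1/(57800 + 23734*(1/16375)) = 1/(57800 + 23734/16375) = 1/(946498734/16375) = 16375/946498734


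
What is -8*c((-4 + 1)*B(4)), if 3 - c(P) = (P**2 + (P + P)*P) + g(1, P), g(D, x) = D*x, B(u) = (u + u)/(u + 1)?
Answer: 12264/25 ≈ 490.56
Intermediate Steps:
B(u) = 2*u/(1 + u) (B(u) = (2*u)/(1 + u) = 2*u/(1 + u))
c(P) = 3 - P - 3*P**2 (c(P) = 3 - ((P**2 + (P + P)*P) + 1*P) = 3 - ((P**2 + (2*P)*P) + P) = 3 - ((P**2 + 2*P**2) + P) = 3 - (3*P**2 + P) = 3 - (P + 3*P**2) = 3 + (-P - 3*P**2) = 3 - P - 3*P**2)
-8*c((-4 + 1)*B(4)) = -8*(3 - (-4 + 1)*2*4/(1 + 4) - 3*64*(-4 + 1)**2/(1 + 4)**2) = -8*(3 - (-3)*2*4/5 - 3*(-6*4/5)**2) = -8*(3 - (-3)*2*4*(1/5) - 3*(-6*4/5)**2) = -8*(3 - (-3)*8/5 - 3*(-3*8/5)**2) = -8*(3 - 1*(-24/5) - 3*(-24/5)**2) = -8*(3 + 24/5 - 3*576/25) = -8*(3 + 24/5 - 1728/25) = -8*(-1533/25) = 12264/25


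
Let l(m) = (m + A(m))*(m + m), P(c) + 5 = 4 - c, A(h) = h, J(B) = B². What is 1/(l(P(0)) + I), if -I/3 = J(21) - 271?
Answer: -1/506 ≈ -0.0019763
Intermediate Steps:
P(c) = -1 - c (P(c) = -5 + (4 - c) = -1 - c)
l(m) = 4*m² (l(m) = (m + m)*(m + m) = (2*m)*(2*m) = 4*m²)
I = -510 (I = -3*(21² - 271) = -3*(441 - 271) = -3*170 = -510)
1/(l(P(0)) + I) = 1/(4*(-1 - 1*0)² - 510) = 1/(4*(-1 + 0)² - 510) = 1/(4*(-1)² - 510) = 1/(4*1 - 510) = 1/(4 - 510) = 1/(-506) = -1/506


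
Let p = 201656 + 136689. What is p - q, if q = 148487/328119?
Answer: 111017274568/328119 ≈ 3.3834e+5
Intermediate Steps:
p = 338345
q = 148487/328119 (q = 148487*(1/328119) = 148487/328119 ≈ 0.45254)
p - q = 338345 - 1*148487/328119 = 338345 - 148487/328119 = 111017274568/328119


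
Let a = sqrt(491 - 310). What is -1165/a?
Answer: -1165*sqrt(181)/181 ≈ -86.594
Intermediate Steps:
a = sqrt(181) ≈ 13.454
-1165/a = -1165*sqrt(181)/181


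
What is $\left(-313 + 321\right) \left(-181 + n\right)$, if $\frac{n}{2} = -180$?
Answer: $-4328$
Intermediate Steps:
$n = -360$ ($n = 2 \left(-180\right) = -360$)
$\left(-313 + 321\right) \left(-181 + n\right) = \left(-313 + 321\right) \left(-181 - 360\right) = 8 \left(-541\right) = -4328$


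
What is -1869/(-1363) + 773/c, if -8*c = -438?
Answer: 4623707/298497 ≈ 15.490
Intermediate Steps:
c = 219/4 (c = -⅛*(-438) = 219/4 ≈ 54.750)
-1869/(-1363) + 773/c = -1869/(-1363) + 773/(219/4) = -1869*(-1/1363) + 773*(4/219) = 1869/1363 + 3092/219 = 4623707/298497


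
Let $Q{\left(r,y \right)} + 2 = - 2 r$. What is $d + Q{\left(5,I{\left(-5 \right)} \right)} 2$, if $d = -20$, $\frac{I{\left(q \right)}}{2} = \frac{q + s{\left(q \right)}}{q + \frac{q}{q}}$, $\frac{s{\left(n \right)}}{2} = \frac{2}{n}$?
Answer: $-44$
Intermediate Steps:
$s{\left(n \right)} = \frac{4}{n}$ ($s{\left(n \right)} = 2 \frac{2}{n} = \frac{4}{n}$)
$I{\left(q \right)} = \frac{2 \left(q + \frac{4}{q}\right)}{1 + q}$ ($I{\left(q \right)} = 2 \frac{q + \frac{4}{q}}{q + \frac{q}{q}} = 2 \frac{q + \frac{4}{q}}{q + 1} = 2 \frac{q + \frac{4}{q}}{1 + q} = \frac{2 \left(q + \frac{4}{q}\right)}{1 + q}$)
$Q{\left(r,y \right)} = -2 - 2 r$
$d + Q{\left(5,I{\left(-5 \right)} \right)} 2 = -20 + \left(-2 - 10\right) 2 = -20 - 24 = -44$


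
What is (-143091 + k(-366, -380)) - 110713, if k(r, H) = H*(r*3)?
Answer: 163436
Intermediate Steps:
k(r, H) = 3*H*r (k(r, H) = H*(3*r) = 3*H*r)
(-143091 + k(-366, -380)) - 110713 = (-143091 + 3*(-380)*(-366)) - 110713 = (-143091 + 417240) - 110713 = 274149 - 110713 = 163436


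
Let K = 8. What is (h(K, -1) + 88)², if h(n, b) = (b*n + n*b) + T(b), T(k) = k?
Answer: 5041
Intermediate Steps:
h(n, b) = b + 2*b*n (h(n, b) = (b*n + n*b) + b = (b*n + b*n) + b = 2*b*n + b = b + 2*b*n)
(h(K, -1) + 88)² = (-(1 + 2*8) + 88)² = (-(1 + 16) + 88)² = (-1*17 + 88)² = (-17 + 88)² = 71² = 5041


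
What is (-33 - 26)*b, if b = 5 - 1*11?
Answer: 354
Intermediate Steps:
b = -6 (b = 5 - 11 = -6)
(-33 - 26)*b = (-33 - 26)*(-6) = -59*(-6) = 354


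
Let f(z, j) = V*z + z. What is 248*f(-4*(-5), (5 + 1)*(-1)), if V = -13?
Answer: -59520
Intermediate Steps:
f(z, j) = -12*z (f(z, j) = -13*z + z = -12*z)
248*f(-4*(-5), (5 + 1)*(-1)) = 248*(-(-48)*(-5)) = 248*(-12*20) = 248*(-240) = -59520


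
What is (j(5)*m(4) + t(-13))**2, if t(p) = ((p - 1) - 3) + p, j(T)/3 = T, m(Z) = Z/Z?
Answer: 225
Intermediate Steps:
m(Z) = 1
j(T) = 3*T
t(p) = -4 + 2*p (t(p) = ((-1 + p) - 3) + p = (-4 + p) + p = -4 + 2*p)
(j(5)*m(4) + t(-13))**2 = ((3*5)*1 + (-4 + 2*(-13)))**2 = (15*1 + (-4 - 26))**2 = (15 - 30)**2 = (-15)**2 = 225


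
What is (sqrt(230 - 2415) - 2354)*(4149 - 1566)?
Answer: -6080382 + 2583*I*sqrt(2185) ≈ -6.0804e+6 + 1.2074e+5*I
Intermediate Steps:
(sqrt(230 - 2415) - 2354)*(4149 - 1566) = (sqrt(-2185) - 2354)*2583 = (I*sqrt(2185) - 2354)*2583 = (-2354 + I*sqrt(2185))*2583 = -6080382 + 2583*I*sqrt(2185)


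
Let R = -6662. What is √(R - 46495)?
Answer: I*√53157 ≈ 230.56*I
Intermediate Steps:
√(R - 46495) = √(-6662 - 46495) = √(-53157) = I*√53157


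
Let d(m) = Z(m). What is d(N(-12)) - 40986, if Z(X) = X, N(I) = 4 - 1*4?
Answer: -40986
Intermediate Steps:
N(I) = 0 (N(I) = 4 - 4 = 0)
d(m) = m
d(N(-12)) - 40986 = 0 - 40986 = -40986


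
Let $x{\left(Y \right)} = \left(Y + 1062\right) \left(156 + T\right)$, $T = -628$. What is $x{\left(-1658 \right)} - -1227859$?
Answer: $1509171$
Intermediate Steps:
$x{\left(Y \right)} = -501264 - 472 Y$ ($x{\left(Y \right)} = \left(Y + 1062\right) \left(156 - 628\right) = \left(1062 + Y\right) \left(-472\right) = -501264 - 472 Y$)
$x{\left(-1658 \right)} - -1227859 = \left(-501264 - -782576\right) - -1227859 = \left(-501264 + 782576\right) + 1227859 = 281312 + 1227859 = 1509171$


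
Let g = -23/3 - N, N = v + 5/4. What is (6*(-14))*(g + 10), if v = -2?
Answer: -259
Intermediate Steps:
N = -¾ (N = -2 + 5/4 = -¾ ≈ -0.75000)
g = -83/12 (g = -23/3 - 1*(-¾) = -23*⅓ + ¾ = -23/3 + ¾ = -83/12 ≈ -6.9167)
(6*(-14))*(g + 10) = (6*(-14))*(-83/12 + 10) = -84*37/12 = -259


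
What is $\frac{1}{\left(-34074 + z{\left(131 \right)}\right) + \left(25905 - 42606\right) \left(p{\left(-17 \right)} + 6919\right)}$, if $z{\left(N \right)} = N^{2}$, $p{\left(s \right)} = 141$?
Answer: $- \frac{1}{117925973} \approx -8.4799 \cdot 10^{-9}$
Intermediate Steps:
$\frac{1}{\left(-34074 + z{\left(131 \right)}\right) + \left(25905 - 42606\right) \left(p{\left(-17 \right)} + 6919\right)} = \frac{1}{\left(-34074 + 131^{2}\right) + \left(25905 - 42606\right) \left(141 + 6919\right)} = \frac{1}{\left(-34074 + 17161\right) - 117909060} = \frac{1}{-16913 - 117909060} = \frac{1}{-117925973} = - \frac{1}{117925973}$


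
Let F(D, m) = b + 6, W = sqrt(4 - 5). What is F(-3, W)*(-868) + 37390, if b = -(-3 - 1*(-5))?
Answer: 33918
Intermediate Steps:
b = -2 (b = -(-3 + 5) = -1*2 = -2)
W = I (W = sqrt(-1) = I ≈ 1.0*I)
F(D, m) = 4 (F(D, m) = -2 + 6 = 4)
F(-3, W)*(-868) + 37390 = 4*(-868) + 37390 = -3472 + 37390 = 33918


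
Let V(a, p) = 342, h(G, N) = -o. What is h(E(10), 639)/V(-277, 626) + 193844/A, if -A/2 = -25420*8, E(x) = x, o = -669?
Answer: 14099597/5795760 ≈ 2.4327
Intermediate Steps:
h(G, N) = 669 (h(G, N) = -1*(-669) = 669)
A = 406720 (A = -(-50840)*8 = -2*(-203360) = 406720)
h(E(10), 639)/V(-277, 626) + 193844/A = 669/342 + 193844/406720 = 669*(1/342) + 193844*(1/406720) = 223/114 + 48461/101680 = 14099597/5795760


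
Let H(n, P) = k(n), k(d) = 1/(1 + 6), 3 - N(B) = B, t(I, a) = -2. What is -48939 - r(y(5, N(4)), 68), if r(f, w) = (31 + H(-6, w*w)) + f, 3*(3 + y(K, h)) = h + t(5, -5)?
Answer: -342763/7 ≈ -48966.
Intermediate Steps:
N(B) = 3 - B
k(d) = ⅐ (k(d) = 1/7 = ⅐)
H(n, P) = ⅐
y(K, h) = -11/3 + h/3 (y(K, h) = -3 + (h - 2)/3 = -3 + (-2 + h)/3 = -3 + (-⅔ + h/3) = -11/3 + h/3)
r(f, w) = 218/7 + f (r(f, w) = (31 + ⅐) + f = 218/7 + f)
-48939 - r(y(5, N(4)), 68) = -48939 - (218/7 + (-11/3 + (3 - 1*4)/3)) = -48939 - (218/7 + (-11/3 + (3 - 4)/3)) = -48939 - (218/7 + (-11/3 + (⅓)*(-1))) = -48939 - (218/7 + (-11/3 - ⅓)) = -48939 - (218/7 - 4) = -48939 - 1*190/7 = -48939 - 190/7 = -342763/7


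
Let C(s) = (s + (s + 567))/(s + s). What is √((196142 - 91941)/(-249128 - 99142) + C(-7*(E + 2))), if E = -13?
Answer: √16080203505795/1915485 ≈ 2.0935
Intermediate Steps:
C(s) = (567 + 2*s)/(2*s) (C(s) = (s + (567 + s))/((2*s)) = (567 + 2*s)*(1/(2*s)) = (567 + 2*s)/(2*s))
√((196142 - 91941)/(-249128 - 99142) + C(-7*(E + 2))) = √((196142 - 91941)/(-249128 - 99142) + (567/2 - 7*(-13 + 2))/((-7*(-13 + 2)))) = √(104201/(-348270) + (567/2 - 7*(-11))/((-7*(-11)))) = √(104201*(-1/348270) + (567/2 + 77)/77) = √(-104201/348270 + (1/77)*(721/2)) = √(-104201/348270 + 103/22) = √(8394847/1915485) = √16080203505795/1915485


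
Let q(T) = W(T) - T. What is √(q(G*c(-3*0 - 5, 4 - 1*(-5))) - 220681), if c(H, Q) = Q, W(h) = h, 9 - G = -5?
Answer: I*√220681 ≈ 469.77*I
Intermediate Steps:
G = 14 (G = 9 - 1*(-5) = 9 + 5 = 14)
q(T) = 0 (q(T) = T - T = 0)
√(q(G*c(-3*0 - 5, 4 - 1*(-5))) - 220681) = √(0 - 220681) = √(-220681) = I*√220681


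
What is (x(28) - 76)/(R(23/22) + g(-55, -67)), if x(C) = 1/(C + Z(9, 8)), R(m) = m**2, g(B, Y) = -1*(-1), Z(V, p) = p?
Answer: -330935/9117 ≈ -36.299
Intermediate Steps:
g(B, Y) = 1
x(C) = 1/(8 + C) (x(C) = 1/(C + 8) = 1/(8 + C))
(x(28) - 76)/(R(23/22) + g(-55, -67)) = (1/(8 + 28) - 76)/((23/22)**2 + 1) = (1/36 - 76)/((23*(1/22))**2 + 1) = (1/36 - 76)/((23/22)**2 + 1) = -2735/(36*(529/484 + 1)) = -2735/(36*1013/484) = -2735/36*484/1013 = -330935/9117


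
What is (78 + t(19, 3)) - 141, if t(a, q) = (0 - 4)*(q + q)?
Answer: -87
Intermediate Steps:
t(a, q) = -8*q
(78 + t(19, 3)) - 141 = (78 - 8*3) - 141 = (78 - 24) - 141 = 54 - 141 = -87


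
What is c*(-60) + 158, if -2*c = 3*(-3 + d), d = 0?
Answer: -112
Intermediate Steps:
c = 9/2 (c = -3*(-3 + 0)/2 = -3*(-3)/2 = -½*(-9) = 9/2 ≈ 4.5000)
c*(-60) + 158 = (9/2)*(-60) + 158 = -270 + 158 = -112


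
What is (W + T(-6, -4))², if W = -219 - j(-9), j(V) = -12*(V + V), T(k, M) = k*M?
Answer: 168921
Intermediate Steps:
T(k, M) = M*k
j(V) = -24*V
W = -435 (W = -219 - (-24)*(-9) = -219 - 1*216 = -219 - 216 = -435)
(W + T(-6, -4))² = (-435 - 4*(-6))² = (-435 + 24)² = (-411)² = 168921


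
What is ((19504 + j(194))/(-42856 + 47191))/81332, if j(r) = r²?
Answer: 2857/17628711 ≈ 0.00016207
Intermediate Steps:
((19504 + j(194))/(-42856 + 47191))/81332 = ((19504 + 194²)/(-42856 + 47191))/81332 = ((19504 + 37636)/4335)*(1/81332) = (57140*(1/4335))*(1/81332) = (11428/867)*(1/81332) = 2857/17628711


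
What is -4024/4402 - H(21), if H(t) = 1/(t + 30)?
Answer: -104813/112251 ≈ -0.93374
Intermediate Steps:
H(t) = 1/(30 + t)
-4024/4402 - H(21) = -4024/4402 - 1/(30 + 21) = -4024*1/4402 - 1/51 = -2012/2201 - 1*1/51 = -2012/2201 - 1/51 = -104813/112251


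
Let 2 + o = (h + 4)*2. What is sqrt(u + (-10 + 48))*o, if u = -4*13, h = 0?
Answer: 6*I*sqrt(14) ≈ 22.45*I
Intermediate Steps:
u = -52
o = 6 (o = -2 + (0 + 4)*2 = -2 + 4*2 = -2 + 8 = 6)
sqrt(u + (-10 + 48))*o = sqrt(-52 + (-10 + 48))*6 = sqrt(-52 + 38)*6 = sqrt(-14)*6 = (I*sqrt(14))*6 = 6*I*sqrt(14)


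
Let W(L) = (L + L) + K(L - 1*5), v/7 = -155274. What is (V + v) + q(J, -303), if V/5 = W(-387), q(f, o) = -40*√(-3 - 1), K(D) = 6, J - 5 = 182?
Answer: -1090758 - 80*I ≈ -1.0908e+6 - 80.0*I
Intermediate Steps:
J = 187 (J = 5 + 182 = 187)
v = -1086918 (v = 7*(-155274) = -1086918)
q(f, o) = -80*I
W(L) = 6 + 2*L (W(L) = (L + L) + 6 = 2*L + 6 = 6 + 2*L)
V = -3840 (V = 5*(6 + 2*(-387)) = 5*(6 - 774) = 5*(-768) = -3840)
(V + v) + q(J, -303) = (-3840 - 1086918) - 80*I = -1090758 - 80*I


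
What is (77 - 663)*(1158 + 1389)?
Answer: -1492542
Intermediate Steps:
(77 - 663)*(1158 + 1389) = -586*2547 = -1492542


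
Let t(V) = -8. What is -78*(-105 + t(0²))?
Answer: 8814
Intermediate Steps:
-78*(-105 + t(0²)) = -78*(-105 - 8) = -78*(-113) = 8814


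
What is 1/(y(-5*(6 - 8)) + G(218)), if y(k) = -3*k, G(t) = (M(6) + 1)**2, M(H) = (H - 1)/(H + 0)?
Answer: -36/959 ≈ -0.037539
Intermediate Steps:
M(H) = (-1 + H)/H
G(t) = 121/36 (G(t) = ((-1 + 6)/6 + 1)**2 = ((1/6)*5 + 1)**2 = (5/6 + 1)**2 = (11/6)**2 = 121/36)
1/(y(-5*(6 - 8)) + G(218)) = 1/(-(-15)*(6 - 8) + 121/36) = 1/(-(-15)*(-2) + 121/36) = 1/(-3*10 + 121/36) = 1/(-30 + 121/36) = 1/(-959/36) = -36/959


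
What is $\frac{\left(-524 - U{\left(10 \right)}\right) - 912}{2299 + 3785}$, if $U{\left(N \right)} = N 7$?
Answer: $- \frac{251}{1014} \approx -0.24753$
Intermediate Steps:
$U{\left(N \right)} = 7 N$
$\frac{\left(-524 - U{\left(10 \right)}\right) - 912}{2299 + 3785} = \frac{\left(-524 - 7 \cdot 10\right) - 912}{2299 + 3785} = \frac{\left(-524 - 70\right) - 912}{6084} = \left(\left(-524 - 70\right) - 912\right) \frac{1}{6084} = \left(-594 - 912\right) \frac{1}{6084} = \left(-1506\right) \frac{1}{6084} = - \frac{251}{1014}$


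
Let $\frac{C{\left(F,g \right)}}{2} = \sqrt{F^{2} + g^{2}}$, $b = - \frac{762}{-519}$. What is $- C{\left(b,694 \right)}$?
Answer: $- \frac{4 \sqrt{3603737090}}{173} \approx -1388.0$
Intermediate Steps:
$b = \frac{254}{173}$ ($b = \left(-762\right) \left(- \frac{1}{519}\right) = \frac{254}{173} \approx 1.4682$)
$C{\left(F,g \right)} = 2 \sqrt{F^{2} + g^{2}}$
$- C{\left(b,694 \right)} = - 2 \sqrt{\left(\frac{254}{173}\right)^{2} + 694^{2}} = - 2 \sqrt{\frac{64516}{29929} + 481636} = - 2 \sqrt{\frac{14414948360}{29929}} = - 2 \frac{2 \sqrt{3603737090}}{173} = - \frac{4 \sqrt{3603737090}}{173}$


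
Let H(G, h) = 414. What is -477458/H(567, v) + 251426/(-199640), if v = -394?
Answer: -148173611/128340 ≈ -1154.5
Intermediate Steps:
-477458/H(567, v) + 251426/(-199640) = -477458/414 + 251426/(-199640) = -477458*1/414 + 251426*(-1/199640) = -238729/207 - 17959/14260 = -148173611/128340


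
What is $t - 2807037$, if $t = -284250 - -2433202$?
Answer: $-658085$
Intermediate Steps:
$t = 2148952$ ($t = -284250 + 2433202 = 2148952$)
$t - 2807037 = 2148952 - 2807037 = -658085$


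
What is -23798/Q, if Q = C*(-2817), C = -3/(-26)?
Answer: 618748/8451 ≈ 73.216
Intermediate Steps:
C = 3/26 (C = -3*(-1/26) = 3/26 ≈ 0.11538)
Q = -8451/26 (Q = (3/26)*(-2817) = -8451/26 ≈ -325.04)
-23798/Q = -23798/(-8451/26) = -23798*(-26/8451) = 618748/8451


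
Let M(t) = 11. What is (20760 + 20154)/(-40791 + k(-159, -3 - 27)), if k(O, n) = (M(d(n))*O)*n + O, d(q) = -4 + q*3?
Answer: 2273/640 ≈ 3.5516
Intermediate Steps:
d(q) = -4 + 3*q
k(O, n) = O + 11*O*n (k(O, n) = (11*O)*n + O = 11*O*n + O = O + 11*O*n)
(20760 + 20154)/(-40791 + k(-159, -3 - 27)) = (20760 + 20154)/(-40791 - 159*(1 + 11*(-3 - 27))) = 40914/(-40791 - 159*(1 + 11*(-30))) = 40914/(-40791 - 159*(1 - 330)) = 40914/(-40791 - 159*(-329)) = 40914/(-40791 + 52311) = 40914/11520 = 40914*(1/11520) = 2273/640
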